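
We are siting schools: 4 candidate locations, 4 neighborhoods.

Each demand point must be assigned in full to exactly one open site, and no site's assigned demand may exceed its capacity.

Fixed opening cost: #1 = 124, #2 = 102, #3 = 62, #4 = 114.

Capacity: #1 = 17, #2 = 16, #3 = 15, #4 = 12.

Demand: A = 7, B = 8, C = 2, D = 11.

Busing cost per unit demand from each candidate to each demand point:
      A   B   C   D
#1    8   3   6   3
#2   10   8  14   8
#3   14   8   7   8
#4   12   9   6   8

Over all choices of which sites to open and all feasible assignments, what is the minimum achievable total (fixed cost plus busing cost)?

366

Open {#1, #3}; cheapest assignment that respects the capacities:
  #1 (cap 17, load 17): A, B, C — cost 7×8 + 8×3 + 2×6 = 92
  #3 (cap 15, load 11): D — cost 11×8 = 88
  Shipping 180, fixed 186 → total 366.
  Any other capacity-feasible assignment to {#1, #3} ships for at least 180.
Compare {#2, #3}: its best feasible assignment gives total 400.
Compare {#1, #2}: its best feasible assignment gives total 405.
Every other set of open sites that can feasibly serve all demand totals ≥ 400 even under its best assignment. Minimum: 366.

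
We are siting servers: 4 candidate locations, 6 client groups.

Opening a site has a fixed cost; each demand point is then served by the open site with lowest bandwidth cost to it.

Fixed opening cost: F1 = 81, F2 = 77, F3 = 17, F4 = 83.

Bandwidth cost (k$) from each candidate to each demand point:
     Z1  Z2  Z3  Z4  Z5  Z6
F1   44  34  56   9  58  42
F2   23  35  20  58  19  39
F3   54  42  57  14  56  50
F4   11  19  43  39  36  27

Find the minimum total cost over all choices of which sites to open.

Open {F2, F3}: assign each demand point to its cheapest open site.
  Z1→F2 23, Z2→F2 35, Z3→F2 20, Z4→F3 14, Z5→F2 19, Z6→F2 39
  bandwidth cost 150, fixed 94 → total 244.
Compare {F3, F4}: bandwidth cost 150 + fixed 100 = 250.
Compare {F4}: bandwidth cost 175 + fixed 83 = 258.
Compare {F2}: bandwidth cost 194 + fixed 77 = 271.
All other subsets cost ≥ 250. Minimum total cost: 244.

244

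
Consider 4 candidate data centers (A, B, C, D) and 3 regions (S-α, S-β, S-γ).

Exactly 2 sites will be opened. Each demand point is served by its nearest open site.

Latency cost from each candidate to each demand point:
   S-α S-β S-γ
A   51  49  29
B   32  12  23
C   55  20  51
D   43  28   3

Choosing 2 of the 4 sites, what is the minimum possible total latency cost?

Open {B, D}.
  S-α→B 32, S-β→B 12, S-γ→D 3  ⇒ total 47.
Compare {C, D}: total 66.
Compare {A, B}: total 67.
No size-2 selection does better; minimum is 47.

47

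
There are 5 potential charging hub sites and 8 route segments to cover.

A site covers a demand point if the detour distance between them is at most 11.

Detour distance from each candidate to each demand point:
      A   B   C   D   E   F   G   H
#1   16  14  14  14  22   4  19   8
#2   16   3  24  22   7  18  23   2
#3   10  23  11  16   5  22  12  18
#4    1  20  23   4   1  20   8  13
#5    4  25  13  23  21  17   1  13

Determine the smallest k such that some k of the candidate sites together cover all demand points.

4

Coverage sets (demand points within 11 of each site):
  #1: {F, H}
  #2: {B, E, H}
  #3: {A, C, E}
  #4: {A, D, E, G}
  #5: {A, G}
No 3 sites suffice: every size-3 union leaves at least one demand point uncovered.
But {#1, #2, #3, #4} covers everything, so the minimum is 4.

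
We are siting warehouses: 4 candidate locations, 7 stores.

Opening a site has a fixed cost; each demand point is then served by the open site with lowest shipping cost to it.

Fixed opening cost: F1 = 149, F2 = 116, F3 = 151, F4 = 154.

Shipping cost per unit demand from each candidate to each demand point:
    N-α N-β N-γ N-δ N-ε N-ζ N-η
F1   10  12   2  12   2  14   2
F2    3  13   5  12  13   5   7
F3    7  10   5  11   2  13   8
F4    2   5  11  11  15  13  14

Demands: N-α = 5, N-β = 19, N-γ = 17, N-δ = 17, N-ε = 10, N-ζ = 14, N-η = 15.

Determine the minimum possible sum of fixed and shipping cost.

Open {F1, F4}: assign each demand point to its cheapest open site.
  N-α→F4 5×2=10, N-β→F4 19×5=95, N-γ→F1 17×2=34, N-δ→F4 17×11=187, N-ε→F1 10×2=20, N-ζ→F4 14×13=182, N-η→F1 15×2=30
  shipping cost 558, fixed 303 → total 861.
Compare {F1, F2, F4}: shipping cost 446 + fixed 419 = 865.
Compare {F1, F2}: shipping cost 601 + fixed 265 = 866.
Compare {F1}: shipping cost 762 + fixed 149 = 911.
All other subsets cost ≥ 865. Minimum total cost: 861.

861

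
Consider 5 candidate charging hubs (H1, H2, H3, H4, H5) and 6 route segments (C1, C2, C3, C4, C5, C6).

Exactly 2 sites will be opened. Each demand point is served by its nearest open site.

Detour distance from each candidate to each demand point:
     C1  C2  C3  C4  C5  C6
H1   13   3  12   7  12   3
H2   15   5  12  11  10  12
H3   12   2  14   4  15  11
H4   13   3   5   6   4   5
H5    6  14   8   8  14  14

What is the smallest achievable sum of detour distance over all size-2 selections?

Open {H4, H5}.
  C1→H5 6, C2→H4 3, C3→H4 5, C4→H4 6, C5→H4 4, C6→H4 5  ⇒ total 29.
Compare {H3, H4}: total 32.
Compare {H1, H4}: total 34.
No size-2 selection does better; minimum is 29.

29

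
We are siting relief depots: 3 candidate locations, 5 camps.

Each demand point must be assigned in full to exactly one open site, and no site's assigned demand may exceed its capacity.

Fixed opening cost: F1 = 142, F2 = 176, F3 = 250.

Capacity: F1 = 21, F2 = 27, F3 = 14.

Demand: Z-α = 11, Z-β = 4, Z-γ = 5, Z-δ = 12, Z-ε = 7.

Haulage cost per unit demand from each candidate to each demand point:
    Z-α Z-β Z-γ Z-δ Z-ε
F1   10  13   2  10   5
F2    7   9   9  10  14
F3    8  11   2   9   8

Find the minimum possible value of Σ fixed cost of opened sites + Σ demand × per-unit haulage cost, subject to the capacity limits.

596

Open {F1, F2}; cheapest assignment that respects the capacities:
  F1 (cap 21, load 12): Z-γ, Z-ε — cost 5×2 + 7×5 = 45
  F2 (cap 27, load 27): Z-α, Z-β, Z-δ — cost 11×7 + 4×9 + 12×10 = 233
  Shipping 278, fixed 318 → total 596.
  Any other capacity-feasible assignment to {F1, F2} ships for at least 278.
Compare {F2, F3}: its best feasible assignment gives total 725.
Compare {F1, F2, F3}: its best feasible assignment gives total 834.
Every other set of open sites that can feasibly serve all demand totals ≥ 725 even under its best assignment. Minimum: 596.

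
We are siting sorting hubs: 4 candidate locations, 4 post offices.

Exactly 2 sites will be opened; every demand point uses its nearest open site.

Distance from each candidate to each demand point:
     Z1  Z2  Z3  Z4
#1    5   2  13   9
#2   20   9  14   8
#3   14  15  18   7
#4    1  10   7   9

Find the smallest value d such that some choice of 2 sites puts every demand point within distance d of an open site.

9

Open {#1, #4}.
  Farthest demand point is Z4 at distance 9 (to #1); all others are ≤ 9.
With {#2, #4} the worst case is 9.
With {#3, #4} the worst case is 10.
No size-2 selection achieves below 9.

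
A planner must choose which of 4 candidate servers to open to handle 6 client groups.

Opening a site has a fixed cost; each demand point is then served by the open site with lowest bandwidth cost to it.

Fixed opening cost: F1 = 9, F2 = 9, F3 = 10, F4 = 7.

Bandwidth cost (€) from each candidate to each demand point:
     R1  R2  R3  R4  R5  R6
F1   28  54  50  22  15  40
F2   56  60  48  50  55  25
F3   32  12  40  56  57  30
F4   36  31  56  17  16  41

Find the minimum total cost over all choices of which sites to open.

Open {F3, F4}: assign each demand point to its cheapest open site.
  R1→F3 32, R2→F3 12, R3→F3 40, R4→F4 17, R5→F4 16, R6→F3 30
  bandwidth cost 147, fixed 17 → total 164.
Compare {F1, F3}: bandwidth cost 147 + fixed 19 = 166.
Compare {F1, F3, F4}: bandwidth cost 142 + fixed 26 = 168.
Compare {F2, F3, F4}: bandwidth cost 142 + fixed 26 = 168.
All other subsets cost ≥ 166. Minimum total cost: 164.

164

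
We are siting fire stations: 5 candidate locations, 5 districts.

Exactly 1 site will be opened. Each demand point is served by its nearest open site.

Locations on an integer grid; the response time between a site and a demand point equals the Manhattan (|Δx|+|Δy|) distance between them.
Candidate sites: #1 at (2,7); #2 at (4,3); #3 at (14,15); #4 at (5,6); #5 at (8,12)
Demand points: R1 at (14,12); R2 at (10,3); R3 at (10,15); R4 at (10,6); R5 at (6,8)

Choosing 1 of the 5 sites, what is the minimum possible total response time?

Open {#5}.
  R1→#5 6, R2→#5 11, R3→#5 5, R4→#5 8, R5→#5 6  ⇒ total 36.
Compare {#4}: total 45.
Compare {#3}: total 51.
No size-1 selection does better; minimum is 36.

36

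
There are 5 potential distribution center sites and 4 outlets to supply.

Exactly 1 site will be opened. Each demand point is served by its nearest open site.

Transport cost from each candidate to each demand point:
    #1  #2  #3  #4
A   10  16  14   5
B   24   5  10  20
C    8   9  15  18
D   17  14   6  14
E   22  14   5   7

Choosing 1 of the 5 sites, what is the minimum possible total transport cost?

Open {A}.
  #1→A 10, #2→A 16, #3→A 14, #4→A 5  ⇒ total 45.
Compare {E}: total 48.
Compare {C}: total 50.
No size-1 selection does better; minimum is 45.

45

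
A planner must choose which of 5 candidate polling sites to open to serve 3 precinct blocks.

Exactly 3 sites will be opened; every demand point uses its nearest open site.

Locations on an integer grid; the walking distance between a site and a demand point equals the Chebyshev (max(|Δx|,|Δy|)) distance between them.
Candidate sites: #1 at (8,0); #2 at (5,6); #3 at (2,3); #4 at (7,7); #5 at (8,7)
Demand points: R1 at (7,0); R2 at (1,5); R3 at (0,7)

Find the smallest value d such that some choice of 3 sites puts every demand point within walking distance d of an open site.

Open {#1, #2, #3}.
  Farthest demand point is R3 at walking distance 4 (to #3); all others are ≤ 4.
With {#1, #3, #4} the worst case is 4.
With {#1, #3, #5} the worst case is 4.
No size-3 selection achieves below 4.

4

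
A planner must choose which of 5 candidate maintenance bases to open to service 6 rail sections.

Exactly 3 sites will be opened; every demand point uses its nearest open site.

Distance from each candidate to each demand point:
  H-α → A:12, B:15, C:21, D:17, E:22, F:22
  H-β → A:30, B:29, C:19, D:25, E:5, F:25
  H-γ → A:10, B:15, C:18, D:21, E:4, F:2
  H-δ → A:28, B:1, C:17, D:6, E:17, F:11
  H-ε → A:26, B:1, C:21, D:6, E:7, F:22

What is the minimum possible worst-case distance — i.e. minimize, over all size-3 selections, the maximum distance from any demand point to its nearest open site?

17

Open {H-α, H-β, H-δ}.
  Farthest demand point is C at distance 17 (to H-δ); all others are ≤ 17.
With {H-α, H-γ, H-δ} the worst case is 17.
With {H-α, H-δ, H-ε} the worst case is 17.
No size-3 selection achieves below 17.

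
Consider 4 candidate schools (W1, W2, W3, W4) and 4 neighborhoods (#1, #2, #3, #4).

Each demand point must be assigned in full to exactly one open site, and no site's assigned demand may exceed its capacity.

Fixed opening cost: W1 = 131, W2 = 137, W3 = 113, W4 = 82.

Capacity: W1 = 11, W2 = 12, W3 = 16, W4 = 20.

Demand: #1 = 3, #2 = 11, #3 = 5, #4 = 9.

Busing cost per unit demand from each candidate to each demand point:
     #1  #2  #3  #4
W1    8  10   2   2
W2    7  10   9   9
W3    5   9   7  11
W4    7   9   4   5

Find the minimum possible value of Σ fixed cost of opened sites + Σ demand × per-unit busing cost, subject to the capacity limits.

Open {W1, W4}; cheapest assignment that respects the capacities:
  W1 (cap 11, load 9): #4 — cost 9×2 = 18
  W4 (cap 20, load 19): #1, #2, #3 — cost 3×7 + 11×9 + 5×4 = 140
  Shipping 158, fixed 213 → total 371.
  Any other capacity-feasible assignment to {W1, W4} ships for at least 158.
Compare {W3, W4}: its best feasible assignment gives total 374.
Compare {W2, W4}: its best feasible assignment gives total 415.
Every other set of open sites that can feasibly serve all demand totals ≥ 374 even under its best assignment. Minimum: 371.

371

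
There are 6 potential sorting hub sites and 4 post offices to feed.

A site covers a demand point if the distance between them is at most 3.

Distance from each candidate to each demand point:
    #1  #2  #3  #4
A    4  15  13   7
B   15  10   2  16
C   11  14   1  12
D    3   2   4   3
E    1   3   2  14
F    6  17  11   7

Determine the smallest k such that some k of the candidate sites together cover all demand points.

2

Coverage sets (demand points within 3 of each site):
  A: {}
  B: {#3}
  C: {#3}
  D: {#1, #2, #4}
  E: {#1, #2, #3}
  F: {}
No single site covers all 4 demand points.
But {B, D} covers everything, so the minimum is 2.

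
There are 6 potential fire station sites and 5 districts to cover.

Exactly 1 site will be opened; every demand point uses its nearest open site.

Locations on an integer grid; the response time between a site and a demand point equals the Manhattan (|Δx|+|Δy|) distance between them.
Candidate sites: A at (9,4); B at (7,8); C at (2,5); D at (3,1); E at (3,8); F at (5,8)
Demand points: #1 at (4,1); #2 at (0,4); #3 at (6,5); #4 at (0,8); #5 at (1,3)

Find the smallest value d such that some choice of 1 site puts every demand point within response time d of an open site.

6

Open {C}.
  Farthest demand point is #1 at response time 6 (to C); all others are ≤ 6.
With {E} the worst case is 8.
With {F} the worst case is 9.
No size-1 selection achieves below 6.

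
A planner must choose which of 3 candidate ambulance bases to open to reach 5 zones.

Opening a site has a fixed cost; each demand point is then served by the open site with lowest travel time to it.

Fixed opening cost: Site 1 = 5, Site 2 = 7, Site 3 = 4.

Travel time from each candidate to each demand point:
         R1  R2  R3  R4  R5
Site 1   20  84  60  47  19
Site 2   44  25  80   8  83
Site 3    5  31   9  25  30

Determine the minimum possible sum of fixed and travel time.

Open {Site 1, Site 2, Site 3}: assign each demand point to its cheapest open site.
  R1→Site 3 5, R2→Site 2 25, R3→Site 3 9, R4→Site 2 8, R5→Site 1 19
  travel time 66, fixed 16 → total 82.
Compare {Site 2, Site 3}: travel time 77 + fixed 11 = 88.
Compare {Site 1, Site 3}: travel time 89 + fixed 9 = 98.
Compare {Site 3}: travel time 100 + fixed 4 = 104.
All other subsets cost ≥ 88. Minimum total cost: 82.

82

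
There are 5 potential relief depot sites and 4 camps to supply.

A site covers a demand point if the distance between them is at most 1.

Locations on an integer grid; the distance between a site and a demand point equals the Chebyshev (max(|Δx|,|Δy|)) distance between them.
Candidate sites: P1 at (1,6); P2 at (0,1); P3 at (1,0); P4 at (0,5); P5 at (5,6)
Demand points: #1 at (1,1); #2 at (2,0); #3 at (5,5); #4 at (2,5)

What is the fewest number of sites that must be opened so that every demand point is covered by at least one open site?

Coverage sets (demand points within 1 of each site):
  P1: {#4}
  P2: {#1}
  P3: {#1, #2}
  P4: {}
  P5: {#3}
No 2 sites suffice: every size-2 union leaves at least one demand point uncovered.
But {P1, P3, P5} covers everything, so the minimum is 3.

3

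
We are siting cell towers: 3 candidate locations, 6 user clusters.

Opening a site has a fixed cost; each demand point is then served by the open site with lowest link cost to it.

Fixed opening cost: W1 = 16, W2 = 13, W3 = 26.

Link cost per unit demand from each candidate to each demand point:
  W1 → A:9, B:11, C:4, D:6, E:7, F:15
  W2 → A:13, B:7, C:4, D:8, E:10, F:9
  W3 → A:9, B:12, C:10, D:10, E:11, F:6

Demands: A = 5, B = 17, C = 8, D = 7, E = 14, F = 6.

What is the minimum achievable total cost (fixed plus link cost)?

419

Open {W1, W2}: assign each demand point to its cheapest open site.
  A→W1 5×9=45, B→W2 17×7=119, C→W1 8×4=32, D→W1 7×6=42, E→W1 14×7=98, F→W2 6×9=54
  link cost 390, fixed 29 → total 419.
Compare {W1, W2, W3}: link cost 372 + fixed 55 = 427.
Compare {W2, W3}: link cost 428 + fixed 39 = 467.
Compare {W2}: link cost 466 + fixed 13 = 479.
All other subsets cost ≥ 427. Minimum total cost: 419.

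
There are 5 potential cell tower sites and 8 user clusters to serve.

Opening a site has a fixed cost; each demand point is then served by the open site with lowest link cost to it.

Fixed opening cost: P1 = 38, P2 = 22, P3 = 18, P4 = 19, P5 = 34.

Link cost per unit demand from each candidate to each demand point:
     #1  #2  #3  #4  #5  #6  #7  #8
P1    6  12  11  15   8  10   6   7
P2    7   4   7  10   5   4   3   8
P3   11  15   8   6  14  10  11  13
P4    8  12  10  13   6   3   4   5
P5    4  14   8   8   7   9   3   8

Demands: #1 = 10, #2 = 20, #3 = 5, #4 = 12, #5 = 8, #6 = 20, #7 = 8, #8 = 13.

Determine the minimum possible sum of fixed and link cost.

Open {P2, P3, P4}: assign each demand point to its cheapest open site.
  #1→P2 10×7=70, #2→P2 20×4=80, #3→P2 5×7=35, #4→P3 12×6=72, #5→P2 8×5=40, #6→P4 20×3=60, #7→P2 8×3=24, #8→P4 13×5=65
  link cost 446, fixed 59 → total 505.
Compare {P2, P3, P4, P5}: link cost 416 + fixed 93 = 509.
Compare {P2, P4, P5}: link cost 440 + fixed 75 = 515.
Compare {P1, P2, P3, P4}: link cost 436 + fixed 97 = 533.
All other subsets cost ≥ 509. Minimum total cost: 505.

505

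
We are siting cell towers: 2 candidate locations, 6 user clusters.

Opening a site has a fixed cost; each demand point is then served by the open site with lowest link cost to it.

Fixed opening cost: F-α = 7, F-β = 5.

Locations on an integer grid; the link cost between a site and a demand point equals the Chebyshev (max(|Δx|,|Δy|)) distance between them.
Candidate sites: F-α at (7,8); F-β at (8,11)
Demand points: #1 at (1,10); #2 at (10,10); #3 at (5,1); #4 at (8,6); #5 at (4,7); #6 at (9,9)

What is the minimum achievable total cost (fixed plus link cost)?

Open {F-α}: assign each demand point to its cheapest open site.
  #1→F-α 6, #2→F-α 3, #3→F-α 7, #4→F-α 2, #5→F-α 3, #6→F-α 2
  link cost 23, fixed 7 → total 30.
Compare {F-α, F-β}: link cost 22 + fixed 12 = 34.
Compare {F-β}: link cost 30 + fixed 5 = 35.

30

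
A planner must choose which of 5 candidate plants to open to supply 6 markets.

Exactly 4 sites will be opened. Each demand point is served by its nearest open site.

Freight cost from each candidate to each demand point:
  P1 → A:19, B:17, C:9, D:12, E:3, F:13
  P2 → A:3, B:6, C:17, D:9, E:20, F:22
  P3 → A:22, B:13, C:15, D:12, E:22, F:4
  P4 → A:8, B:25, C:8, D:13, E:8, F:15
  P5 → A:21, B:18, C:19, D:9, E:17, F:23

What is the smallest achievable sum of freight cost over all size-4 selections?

33

Open {P1, P2, P3, P4}.
  A→P2 3, B→P2 6, C→P4 8, D→P2 9, E→P1 3, F→P3 4  ⇒ total 33.
Compare {P1, P2, P3, P5}: total 34.
Compare {P2, P3, P4, P5}: total 38.
No size-4 selection does better; minimum is 33.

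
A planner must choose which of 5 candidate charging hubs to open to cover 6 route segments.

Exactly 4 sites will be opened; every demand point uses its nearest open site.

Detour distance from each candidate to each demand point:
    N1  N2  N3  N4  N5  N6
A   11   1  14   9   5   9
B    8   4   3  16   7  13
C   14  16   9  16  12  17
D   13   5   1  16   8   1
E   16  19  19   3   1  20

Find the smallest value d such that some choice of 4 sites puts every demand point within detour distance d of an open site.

Open {A, B, D, E}.
  Farthest demand point is N1 at detour distance 8 (to B); all others are ≤ 8.
With {B, C, D, E} the worst case is 8.
With {A, B, C, D} the worst case is 9.
No size-4 selection achieves below 8.

8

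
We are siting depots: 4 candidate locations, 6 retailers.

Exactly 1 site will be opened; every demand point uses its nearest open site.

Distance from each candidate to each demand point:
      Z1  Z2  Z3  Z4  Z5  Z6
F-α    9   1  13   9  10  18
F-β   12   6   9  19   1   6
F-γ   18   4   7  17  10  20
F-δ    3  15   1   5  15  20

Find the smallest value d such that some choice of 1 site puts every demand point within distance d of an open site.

Open {F-α}.
  Farthest demand point is Z6 at distance 18 (to F-α); all others are ≤ 18.
With {F-β} the worst case is 19.
With {F-γ} the worst case is 20.
No size-1 selection achieves below 18.

18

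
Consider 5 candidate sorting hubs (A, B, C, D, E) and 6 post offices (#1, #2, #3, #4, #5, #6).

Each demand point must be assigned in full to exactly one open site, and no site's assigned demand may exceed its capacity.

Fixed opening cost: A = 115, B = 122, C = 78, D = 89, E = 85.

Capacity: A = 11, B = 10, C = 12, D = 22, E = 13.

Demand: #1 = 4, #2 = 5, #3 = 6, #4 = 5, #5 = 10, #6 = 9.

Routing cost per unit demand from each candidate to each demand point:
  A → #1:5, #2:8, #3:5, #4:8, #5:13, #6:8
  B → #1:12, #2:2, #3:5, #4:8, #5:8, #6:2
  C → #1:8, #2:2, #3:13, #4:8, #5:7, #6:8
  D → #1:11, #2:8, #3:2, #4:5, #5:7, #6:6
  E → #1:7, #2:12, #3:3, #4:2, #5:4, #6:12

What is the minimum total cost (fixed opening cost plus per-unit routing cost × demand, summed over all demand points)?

425

Open {C, D, E}; cheapest assignment that respects the capacities:
  C (cap 12, load 9): #1, #2 — cost 4×8 + 5×2 = 42
  D (cap 22, load 20): #3, #4, #6 — cost 6×2 + 5×5 + 9×6 = 91
  E (cap 13, load 10): #5 — cost 10×4 = 40
  Shipping 173, fixed 252 → total 425.
  Any other capacity-feasible assignment to {C, D, E} ships for at least 173.
Compare {B, C, D}: its best feasible assignment gives total 456.
Compare {B, D, E}: its best feasible assignment gives total 474.
Every other set of open sites that can feasibly serve all demand totals ≥ 456 even under its best assignment. Minimum: 425.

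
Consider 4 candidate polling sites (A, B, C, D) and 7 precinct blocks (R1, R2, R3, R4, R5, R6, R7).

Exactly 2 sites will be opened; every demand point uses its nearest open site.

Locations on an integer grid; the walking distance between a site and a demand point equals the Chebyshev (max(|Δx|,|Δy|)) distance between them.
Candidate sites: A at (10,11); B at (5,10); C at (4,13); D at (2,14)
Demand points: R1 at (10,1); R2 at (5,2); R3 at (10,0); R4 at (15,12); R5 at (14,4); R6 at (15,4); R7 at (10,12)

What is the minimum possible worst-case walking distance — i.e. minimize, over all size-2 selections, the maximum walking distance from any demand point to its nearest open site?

10

Open {A, B}.
  Farthest demand point is R3 at walking distance 10 (to B); all others are ≤ 10.
With {B, C} the worst case is 10.
With {B, D} the worst case is 10.
No size-2 selection achieves below 10.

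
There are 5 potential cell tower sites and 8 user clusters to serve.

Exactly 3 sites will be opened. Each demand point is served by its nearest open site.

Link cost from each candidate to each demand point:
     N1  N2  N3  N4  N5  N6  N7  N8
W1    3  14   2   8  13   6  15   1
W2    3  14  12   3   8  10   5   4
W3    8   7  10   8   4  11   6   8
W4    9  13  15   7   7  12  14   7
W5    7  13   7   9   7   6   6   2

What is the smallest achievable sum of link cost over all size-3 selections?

Open {W1, W2, W3}.
  N1→W1 3, N2→W3 7, N3→W1 2, N4→W2 3, N5→W3 4, N6→W1 6, N7→W2 5, N8→W1 1  ⇒ total 31.
Compare {W1, W3, W4}: total 36.
Compare {W1, W3, W5}: total 37.
No size-3 selection does better; minimum is 31.

31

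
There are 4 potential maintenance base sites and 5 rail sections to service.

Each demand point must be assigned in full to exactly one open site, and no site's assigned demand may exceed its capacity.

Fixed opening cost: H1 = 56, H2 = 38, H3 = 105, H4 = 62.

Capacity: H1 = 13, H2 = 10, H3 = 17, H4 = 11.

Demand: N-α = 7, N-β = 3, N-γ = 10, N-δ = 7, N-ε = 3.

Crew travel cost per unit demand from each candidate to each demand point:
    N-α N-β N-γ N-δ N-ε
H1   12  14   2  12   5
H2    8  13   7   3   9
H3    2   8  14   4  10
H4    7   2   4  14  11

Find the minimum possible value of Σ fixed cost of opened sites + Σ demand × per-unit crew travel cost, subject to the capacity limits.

262

Open {H1, H3}; cheapest assignment that respects the capacities:
  H1 (cap 13, load 13): N-γ, N-ε — cost 10×2 + 3×5 = 35
  H3 (cap 17, load 17): N-α, N-β, N-δ — cost 7×2 + 3×8 + 7×4 = 66
  Shipping 101, fixed 161 → total 262.
  Any other capacity-feasible assignment to {H1, H3} ships for at least 101.
Compare {H1, H2, H4}: its best feasible assignment gives total 267.
Compare {H1, H2, H3}: its best feasible assignment gives total 293.
Every other set of open sites that can feasibly serve all demand totals ≥ 267 even under its best assignment. Minimum: 262.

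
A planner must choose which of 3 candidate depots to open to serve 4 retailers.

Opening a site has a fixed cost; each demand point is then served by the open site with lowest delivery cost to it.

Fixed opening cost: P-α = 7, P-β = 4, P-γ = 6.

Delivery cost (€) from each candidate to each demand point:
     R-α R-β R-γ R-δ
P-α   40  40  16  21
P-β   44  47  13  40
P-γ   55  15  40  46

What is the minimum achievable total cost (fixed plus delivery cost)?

105

Open {P-α, P-γ}: assign each demand point to its cheapest open site.
  R-α→P-α 40, R-β→P-γ 15, R-γ→P-α 16, R-δ→P-α 21
  delivery cost 92, fixed 13 → total 105.
Compare {P-α, P-β, P-γ}: delivery cost 89 + fixed 17 = 106.
Compare {P-β, P-γ}: delivery cost 112 + fixed 10 = 122.
Compare {P-α}: delivery cost 117 + fixed 7 = 124.
All other subsets cost ≥ 106. Minimum total cost: 105.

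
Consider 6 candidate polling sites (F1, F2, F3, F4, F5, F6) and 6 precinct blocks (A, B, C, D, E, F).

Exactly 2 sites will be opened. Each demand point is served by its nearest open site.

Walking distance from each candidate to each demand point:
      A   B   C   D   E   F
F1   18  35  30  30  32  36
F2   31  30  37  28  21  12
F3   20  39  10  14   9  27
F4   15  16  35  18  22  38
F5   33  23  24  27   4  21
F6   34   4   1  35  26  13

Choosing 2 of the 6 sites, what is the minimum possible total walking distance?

61

Open {F3, F6}.
  A→F3 20, B→F6 4, C→F6 1, D→F3 14, E→F3 9, F→F6 13  ⇒ total 61.
Compare {F4, F6}: total 73.
Compare {F5, F6}: total 82.
No size-2 selection does better; minimum is 61.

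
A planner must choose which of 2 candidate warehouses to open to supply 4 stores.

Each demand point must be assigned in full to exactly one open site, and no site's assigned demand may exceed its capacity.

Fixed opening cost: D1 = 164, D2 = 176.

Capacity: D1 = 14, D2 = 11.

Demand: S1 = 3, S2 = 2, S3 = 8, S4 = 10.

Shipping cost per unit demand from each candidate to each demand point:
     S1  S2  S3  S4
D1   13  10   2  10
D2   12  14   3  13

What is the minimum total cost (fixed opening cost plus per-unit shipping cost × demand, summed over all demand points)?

520

Open {D1, D2}; cheapest assignment that respects the capacities:
  D1 (cap 14, load 12): S2, S4 — cost 2×10 + 10×10 = 120
  D2 (cap 11, load 11): S1, S3 — cost 3×12 + 8×3 = 60
  Shipping 180, fixed 340 → total 520.
  Any other capacity-feasible assignment to {D1, D2} ships for at least 180.
Total demand is 23 and no other set of sites has combined capacity ≥ 23, so {D1, D2} is the only feasible choice of open sites. Minimum: 520.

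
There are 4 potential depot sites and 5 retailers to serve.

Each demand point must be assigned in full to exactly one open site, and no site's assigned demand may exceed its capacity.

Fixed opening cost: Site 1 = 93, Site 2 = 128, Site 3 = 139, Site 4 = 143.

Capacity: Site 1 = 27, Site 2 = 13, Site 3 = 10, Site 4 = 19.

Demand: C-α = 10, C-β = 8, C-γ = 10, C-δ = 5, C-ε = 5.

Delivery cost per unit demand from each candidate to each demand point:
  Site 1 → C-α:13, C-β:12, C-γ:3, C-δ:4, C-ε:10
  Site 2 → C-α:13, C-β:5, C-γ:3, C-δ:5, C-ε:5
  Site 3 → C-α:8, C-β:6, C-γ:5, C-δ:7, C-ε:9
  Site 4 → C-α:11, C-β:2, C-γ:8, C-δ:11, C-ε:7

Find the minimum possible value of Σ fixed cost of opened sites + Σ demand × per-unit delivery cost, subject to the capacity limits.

Open {Site 1, Site 4}; cheapest assignment that respects the capacities:
  Site 1 (cap 27, load 20): C-γ, C-δ, C-ε — cost 10×3 + 5×4 + 5×10 = 100
  Site 4 (cap 19, load 18): C-α, C-β — cost 10×11 + 8×2 = 126
  Shipping 226, fixed 236 → total 462.
  Any other capacity-feasible assignment to {Site 1, Site 4} ships for at least 226.
Compare {Site 1, Site 2}: its best feasible assignment gives total 466.
Compare {Site 1, Site 2, Site 3}: its best feasible assignment gives total 555.
Every other set of open sites that can feasibly serve all demand totals ≥ 466 even under its best assignment. Minimum: 462.

462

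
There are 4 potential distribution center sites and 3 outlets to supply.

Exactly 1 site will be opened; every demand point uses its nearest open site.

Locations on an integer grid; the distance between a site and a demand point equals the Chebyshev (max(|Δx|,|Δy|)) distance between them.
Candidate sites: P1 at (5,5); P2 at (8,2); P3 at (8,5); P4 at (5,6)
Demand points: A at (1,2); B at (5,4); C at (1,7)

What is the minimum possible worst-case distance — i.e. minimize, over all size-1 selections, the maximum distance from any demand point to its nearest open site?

4

Open {P1}.
  Farthest demand point is A at distance 4 (to P1); all others are ≤ 4.
With {P4} the worst case is 4.
With {P2} the worst case is 7.
No size-1 selection achieves below 4.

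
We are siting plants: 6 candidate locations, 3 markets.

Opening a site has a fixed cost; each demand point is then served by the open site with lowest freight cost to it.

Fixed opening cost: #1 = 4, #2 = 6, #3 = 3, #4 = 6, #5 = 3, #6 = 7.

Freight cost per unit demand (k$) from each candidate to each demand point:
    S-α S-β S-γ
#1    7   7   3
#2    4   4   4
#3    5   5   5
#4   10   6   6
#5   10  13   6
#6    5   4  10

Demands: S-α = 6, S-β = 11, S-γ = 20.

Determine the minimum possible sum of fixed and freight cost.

Open {#1, #2}: assign each demand point to its cheapest open site.
  S-α→#2 6×4=24, S-β→#2 11×4=44, S-γ→#1 20×3=60
  freight cost 128, fixed 10 → total 138.
Compare {#1, #2, #3}: freight cost 128 + fixed 13 = 141.
Compare {#1, #2, #5}: freight cost 128 + fixed 13 = 141.
Compare {#1, #2, #4}: freight cost 128 + fixed 16 = 144.
All other subsets cost ≥ 141. Minimum total cost: 138.

138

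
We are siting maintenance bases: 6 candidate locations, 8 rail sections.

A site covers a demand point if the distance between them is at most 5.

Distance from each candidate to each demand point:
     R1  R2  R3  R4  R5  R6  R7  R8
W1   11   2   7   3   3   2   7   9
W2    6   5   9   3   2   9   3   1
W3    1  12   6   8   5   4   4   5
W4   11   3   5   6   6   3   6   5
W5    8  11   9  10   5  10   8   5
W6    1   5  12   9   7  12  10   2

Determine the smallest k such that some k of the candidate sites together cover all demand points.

Coverage sets (demand points within 5 of each site):
  W1: {R2, R4, R5, R6}
  W2: {R2, R4, R5, R7, R8}
  W3: {R1, R5, R6, R7, R8}
  W4: {R2, R3, R6, R8}
  W5: {R5, R8}
  W6: {R1, R2, R8}
No 2 sites suffice: every size-2 union leaves at least one demand point uncovered.
But {W1, W3, W4} covers everything, so the minimum is 3.

3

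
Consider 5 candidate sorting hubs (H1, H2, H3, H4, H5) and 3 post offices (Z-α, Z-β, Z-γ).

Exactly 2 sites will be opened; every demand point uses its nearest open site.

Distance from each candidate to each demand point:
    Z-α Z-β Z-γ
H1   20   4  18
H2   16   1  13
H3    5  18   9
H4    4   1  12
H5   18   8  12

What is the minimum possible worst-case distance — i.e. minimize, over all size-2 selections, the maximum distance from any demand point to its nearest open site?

9

Open {H1, H3}.
  Farthest demand point is Z-γ at distance 9 (to H3); all others are ≤ 9.
With {H2, H3} the worst case is 9.
With {H3, H4} the worst case is 9.
No size-2 selection achieves below 9.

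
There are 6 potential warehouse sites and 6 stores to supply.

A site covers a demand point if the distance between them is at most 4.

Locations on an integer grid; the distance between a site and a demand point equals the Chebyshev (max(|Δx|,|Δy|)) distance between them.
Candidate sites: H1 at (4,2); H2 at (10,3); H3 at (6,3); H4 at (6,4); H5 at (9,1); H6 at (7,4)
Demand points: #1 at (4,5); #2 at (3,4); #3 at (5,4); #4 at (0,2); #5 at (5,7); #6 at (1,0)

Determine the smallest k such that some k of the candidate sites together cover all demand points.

2

Coverage sets (demand points within 4 of each site):
  H1: {#1, #2, #3, #4, #6}
  H2: {}
  H3: {#1, #2, #3, #5}
  H4: {#1, #2, #3, #5}
  H5: {#3}
  H6: {#1, #2, #3, #5}
No single site covers all 6 demand points.
But {H1, H3} covers everything, so the minimum is 2.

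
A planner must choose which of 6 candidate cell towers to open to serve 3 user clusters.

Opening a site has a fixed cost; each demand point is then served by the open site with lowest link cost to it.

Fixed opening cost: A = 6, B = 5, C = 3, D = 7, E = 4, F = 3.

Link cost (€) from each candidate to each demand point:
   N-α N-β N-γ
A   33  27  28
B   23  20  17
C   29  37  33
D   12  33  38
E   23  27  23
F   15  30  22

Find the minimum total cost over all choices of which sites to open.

60

Open {B, F}: assign each demand point to its cheapest open site.
  N-α→F 15, N-β→B 20, N-γ→B 17
  link cost 52, fixed 8 → total 60.
Compare {B, D}: link cost 49 + fixed 12 = 61.
Compare {B, C, F}: link cost 52 + fixed 11 = 63.
Compare {B, C, D}: link cost 49 + fixed 15 = 64.
All other subsets cost ≥ 61. Minimum total cost: 60.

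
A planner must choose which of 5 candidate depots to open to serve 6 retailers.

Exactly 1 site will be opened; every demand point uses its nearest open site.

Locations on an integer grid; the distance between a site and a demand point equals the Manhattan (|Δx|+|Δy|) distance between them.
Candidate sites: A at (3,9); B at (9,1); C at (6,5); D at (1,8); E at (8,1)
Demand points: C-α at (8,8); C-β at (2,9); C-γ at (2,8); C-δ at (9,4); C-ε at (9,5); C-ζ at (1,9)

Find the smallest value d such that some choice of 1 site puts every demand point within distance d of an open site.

9

Open {C}.
  Farthest demand point is C-ζ at distance 9 (to C); all others are ≤ 9.
With {A} the worst case is 11.
With {D} the worst case is 12.
No size-1 selection achieves below 9.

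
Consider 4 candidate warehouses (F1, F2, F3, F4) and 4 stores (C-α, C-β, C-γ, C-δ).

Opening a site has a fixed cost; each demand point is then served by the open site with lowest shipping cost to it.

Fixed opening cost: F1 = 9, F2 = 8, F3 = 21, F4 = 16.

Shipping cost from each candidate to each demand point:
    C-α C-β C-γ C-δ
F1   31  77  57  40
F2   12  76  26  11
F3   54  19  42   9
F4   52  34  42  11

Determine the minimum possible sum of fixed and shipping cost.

95

Open {F2, F3}: assign each demand point to its cheapest open site.
  C-α→F2 12, C-β→F3 19, C-γ→F2 26, C-δ→F3 9
  shipping cost 66, fixed 29 → total 95.
Compare {F1, F2, F3}: shipping cost 66 + fixed 38 = 104.
Compare {F2, F4}: shipping cost 83 + fixed 24 = 107.
Compare {F2, F3, F4}: shipping cost 66 + fixed 45 = 111.
All other subsets cost ≥ 104. Minimum total cost: 95.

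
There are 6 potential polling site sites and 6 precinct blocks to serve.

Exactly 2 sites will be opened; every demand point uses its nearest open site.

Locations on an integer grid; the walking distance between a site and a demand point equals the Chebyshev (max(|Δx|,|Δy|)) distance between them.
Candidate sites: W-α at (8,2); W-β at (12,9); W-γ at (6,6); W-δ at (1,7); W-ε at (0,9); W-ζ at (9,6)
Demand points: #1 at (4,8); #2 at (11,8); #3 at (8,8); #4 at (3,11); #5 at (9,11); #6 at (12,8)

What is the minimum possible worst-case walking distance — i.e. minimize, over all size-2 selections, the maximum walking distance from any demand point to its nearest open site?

Open {W-β, W-δ}.
  Farthest demand point is #3 at walking distance 4 (to W-β); all others are ≤ 4.
With {W-β, W-ε} the worst case is 4.
With {W-β, W-γ} the worst case is 5.
No size-2 selection achieves below 4.

4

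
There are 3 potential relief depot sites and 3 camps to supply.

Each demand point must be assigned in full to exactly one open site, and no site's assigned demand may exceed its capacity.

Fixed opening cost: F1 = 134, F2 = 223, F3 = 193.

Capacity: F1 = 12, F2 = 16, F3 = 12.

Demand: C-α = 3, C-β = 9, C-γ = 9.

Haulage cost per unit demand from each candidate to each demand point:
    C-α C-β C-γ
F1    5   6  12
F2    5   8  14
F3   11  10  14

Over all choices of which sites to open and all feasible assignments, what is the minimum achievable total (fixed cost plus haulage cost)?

Open {F1, F3}; cheapest assignment that respects the capacities:
  F1 (cap 12, load 12): C-α, C-β — cost 3×5 + 9×6 = 69
  F3 (cap 12, load 9): C-γ — cost 9×14 = 126
  Shipping 195, fixed 327 → total 522.
  Any other capacity-feasible assignment to {F1, F3} ships for at least 195.
Compare {F1, F2}: its best feasible assignment gives total 552.
Compare {F2, F3}: its best feasible assignment gives total 629.
Every other set of open sites that can feasibly serve all demand totals ≥ 552 even under its best assignment. Minimum: 522.

522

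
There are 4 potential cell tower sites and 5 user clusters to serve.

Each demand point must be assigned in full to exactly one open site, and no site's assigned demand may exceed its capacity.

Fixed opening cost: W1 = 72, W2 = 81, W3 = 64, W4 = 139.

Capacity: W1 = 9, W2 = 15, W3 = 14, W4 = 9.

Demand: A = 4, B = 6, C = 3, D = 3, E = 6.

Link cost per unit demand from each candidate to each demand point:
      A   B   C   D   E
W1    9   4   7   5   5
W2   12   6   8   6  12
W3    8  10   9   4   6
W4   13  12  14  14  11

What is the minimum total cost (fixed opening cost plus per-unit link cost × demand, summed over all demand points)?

261

Open {W1, W3}; cheapest assignment that respects the capacities:
  W1 (cap 9, load 9): B, C — cost 6×4 + 3×7 = 45
  W3 (cap 14, load 13): A, D, E — cost 4×8 + 3×4 + 6×6 = 80
  Shipping 125, fixed 136 → total 261.
  Any other capacity-feasible assignment to {W1, W3} ships for at least 125.
Compare {W2, W3}: its best feasible assignment gives total 285.
Compare {W1, W2}: its best feasible assignment gives total 306.
Every other set of open sites that can feasibly serve all demand totals ≥ 285 even under its best assignment. Minimum: 261.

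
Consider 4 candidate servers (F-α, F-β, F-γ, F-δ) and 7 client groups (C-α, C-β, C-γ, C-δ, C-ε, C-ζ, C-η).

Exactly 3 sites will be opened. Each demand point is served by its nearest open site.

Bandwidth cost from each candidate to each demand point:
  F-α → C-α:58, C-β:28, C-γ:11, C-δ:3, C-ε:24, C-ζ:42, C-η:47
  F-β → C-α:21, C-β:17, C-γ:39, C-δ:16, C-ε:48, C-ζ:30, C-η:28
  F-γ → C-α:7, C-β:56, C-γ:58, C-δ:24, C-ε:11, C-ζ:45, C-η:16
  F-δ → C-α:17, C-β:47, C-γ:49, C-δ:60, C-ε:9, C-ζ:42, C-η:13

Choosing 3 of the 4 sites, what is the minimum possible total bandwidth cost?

Open {F-α, F-β, F-γ}.
  C-α→F-γ 7, C-β→F-β 17, C-γ→F-α 11, C-δ→F-α 3, C-ε→F-γ 11, C-ζ→F-β 30, C-η→F-γ 16  ⇒ total 95.
Compare {F-α, F-β, F-δ}: total 100.
Compare {F-α, F-γ, F-δ}: total 113.
No size-3 selection does better; minimum is 95.

95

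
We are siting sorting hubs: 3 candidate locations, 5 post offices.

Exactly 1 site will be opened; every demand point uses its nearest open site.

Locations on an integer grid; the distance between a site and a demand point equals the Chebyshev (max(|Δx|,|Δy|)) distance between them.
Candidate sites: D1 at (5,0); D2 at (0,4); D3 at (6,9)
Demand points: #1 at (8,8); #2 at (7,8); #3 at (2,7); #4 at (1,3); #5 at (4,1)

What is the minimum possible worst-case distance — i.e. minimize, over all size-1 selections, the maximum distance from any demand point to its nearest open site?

8

Open {D1}.
  Farthest demand point is #1 at distance 8 (to D1); all others are ≤ 8.
With {D2} the worst case is 8.
With {D3} the worst case is 8.
No size-1 selection achieves below 8.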